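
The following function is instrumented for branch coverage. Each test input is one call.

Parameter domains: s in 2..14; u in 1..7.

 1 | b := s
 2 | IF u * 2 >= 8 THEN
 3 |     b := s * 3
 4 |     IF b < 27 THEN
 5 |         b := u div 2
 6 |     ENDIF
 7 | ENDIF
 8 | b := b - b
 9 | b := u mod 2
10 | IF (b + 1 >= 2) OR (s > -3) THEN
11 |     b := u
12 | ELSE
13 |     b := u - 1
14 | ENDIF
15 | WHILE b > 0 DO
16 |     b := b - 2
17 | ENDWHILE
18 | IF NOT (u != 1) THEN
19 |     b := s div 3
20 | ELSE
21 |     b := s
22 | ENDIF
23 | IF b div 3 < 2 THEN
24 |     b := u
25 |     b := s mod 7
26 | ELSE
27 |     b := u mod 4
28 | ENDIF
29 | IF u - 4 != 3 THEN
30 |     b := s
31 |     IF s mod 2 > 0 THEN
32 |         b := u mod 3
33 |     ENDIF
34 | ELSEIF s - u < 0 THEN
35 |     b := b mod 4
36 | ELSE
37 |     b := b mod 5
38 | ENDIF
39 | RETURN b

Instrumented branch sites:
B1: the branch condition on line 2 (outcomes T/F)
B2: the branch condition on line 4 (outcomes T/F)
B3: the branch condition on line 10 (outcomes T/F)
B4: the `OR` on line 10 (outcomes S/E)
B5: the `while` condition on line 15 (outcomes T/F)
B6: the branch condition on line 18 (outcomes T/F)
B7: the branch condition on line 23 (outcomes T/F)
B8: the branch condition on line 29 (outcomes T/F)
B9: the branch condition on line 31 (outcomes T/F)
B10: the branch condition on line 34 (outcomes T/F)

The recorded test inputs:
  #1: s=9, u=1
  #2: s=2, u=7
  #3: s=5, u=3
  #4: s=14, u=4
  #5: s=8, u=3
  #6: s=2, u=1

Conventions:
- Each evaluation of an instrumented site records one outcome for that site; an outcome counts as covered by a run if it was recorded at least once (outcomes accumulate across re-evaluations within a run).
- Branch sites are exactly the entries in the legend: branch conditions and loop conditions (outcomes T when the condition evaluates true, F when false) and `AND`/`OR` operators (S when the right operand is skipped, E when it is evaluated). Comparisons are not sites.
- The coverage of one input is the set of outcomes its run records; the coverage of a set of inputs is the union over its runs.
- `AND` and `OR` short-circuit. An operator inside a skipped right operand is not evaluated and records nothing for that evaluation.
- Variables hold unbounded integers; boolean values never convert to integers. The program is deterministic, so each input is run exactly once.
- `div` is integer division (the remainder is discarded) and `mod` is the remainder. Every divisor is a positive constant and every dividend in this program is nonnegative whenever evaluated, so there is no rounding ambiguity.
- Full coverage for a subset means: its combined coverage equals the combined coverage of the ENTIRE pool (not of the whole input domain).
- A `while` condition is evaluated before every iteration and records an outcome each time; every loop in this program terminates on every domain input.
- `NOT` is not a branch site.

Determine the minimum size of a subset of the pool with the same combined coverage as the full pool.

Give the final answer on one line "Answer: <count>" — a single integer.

input #1, s=9, u=1: outcomes B1=F, B3=T, B4=S, B5=T, B5=F, B6=T, B7=T, B8=T, B9=T
input #2, s=2, u=7: outcomes B1=T, B2=T, B3=T, B4=S, B5=T, B5=F, B6=F, B7=T, B8=F, B10=T
input #3, s=5, u=3: outcomes B1=F, B3=T, B4=S, B5=T, B5=F, B6=F, B7=T, B8=T, B9=T
input #4, s=14, u=4: outcomes B1=T, B2=F, B3=T, B4=E, B5=T, B5=F, B6=F, B7=F, B8=T, B9=F
input #5, s=8, u=3: outcomes B1=F, B3=T, B4=S, B5=T, B5=F, B6=F, B7=F, B8=T, B9=F
input #6, s=2, u=1: outcomes B1=F, B3=T, B4=S, B5=T, B5=F, B6=T, B7=T, B8=T, B9=F
union over all inputs: B1=T, B1=F, B2=T, B2=F, B3=T, B4=S, B4=E, B5=T, B5=F, B6=T, B6=F, B7=T, B7=F, B8=T, B8=F, B9=T, B9=F, B10=T (18 outcomes)
every size-1 subset falls short of the 18 outcomes (best: 10/18)
every size-2 subset falls short of the 18 outcomes (best: 15/18)
at size 3, {1, 2, 4} reaches all 18 outcomes; every lexicographically earlier size-3 subset fails

Answer: 3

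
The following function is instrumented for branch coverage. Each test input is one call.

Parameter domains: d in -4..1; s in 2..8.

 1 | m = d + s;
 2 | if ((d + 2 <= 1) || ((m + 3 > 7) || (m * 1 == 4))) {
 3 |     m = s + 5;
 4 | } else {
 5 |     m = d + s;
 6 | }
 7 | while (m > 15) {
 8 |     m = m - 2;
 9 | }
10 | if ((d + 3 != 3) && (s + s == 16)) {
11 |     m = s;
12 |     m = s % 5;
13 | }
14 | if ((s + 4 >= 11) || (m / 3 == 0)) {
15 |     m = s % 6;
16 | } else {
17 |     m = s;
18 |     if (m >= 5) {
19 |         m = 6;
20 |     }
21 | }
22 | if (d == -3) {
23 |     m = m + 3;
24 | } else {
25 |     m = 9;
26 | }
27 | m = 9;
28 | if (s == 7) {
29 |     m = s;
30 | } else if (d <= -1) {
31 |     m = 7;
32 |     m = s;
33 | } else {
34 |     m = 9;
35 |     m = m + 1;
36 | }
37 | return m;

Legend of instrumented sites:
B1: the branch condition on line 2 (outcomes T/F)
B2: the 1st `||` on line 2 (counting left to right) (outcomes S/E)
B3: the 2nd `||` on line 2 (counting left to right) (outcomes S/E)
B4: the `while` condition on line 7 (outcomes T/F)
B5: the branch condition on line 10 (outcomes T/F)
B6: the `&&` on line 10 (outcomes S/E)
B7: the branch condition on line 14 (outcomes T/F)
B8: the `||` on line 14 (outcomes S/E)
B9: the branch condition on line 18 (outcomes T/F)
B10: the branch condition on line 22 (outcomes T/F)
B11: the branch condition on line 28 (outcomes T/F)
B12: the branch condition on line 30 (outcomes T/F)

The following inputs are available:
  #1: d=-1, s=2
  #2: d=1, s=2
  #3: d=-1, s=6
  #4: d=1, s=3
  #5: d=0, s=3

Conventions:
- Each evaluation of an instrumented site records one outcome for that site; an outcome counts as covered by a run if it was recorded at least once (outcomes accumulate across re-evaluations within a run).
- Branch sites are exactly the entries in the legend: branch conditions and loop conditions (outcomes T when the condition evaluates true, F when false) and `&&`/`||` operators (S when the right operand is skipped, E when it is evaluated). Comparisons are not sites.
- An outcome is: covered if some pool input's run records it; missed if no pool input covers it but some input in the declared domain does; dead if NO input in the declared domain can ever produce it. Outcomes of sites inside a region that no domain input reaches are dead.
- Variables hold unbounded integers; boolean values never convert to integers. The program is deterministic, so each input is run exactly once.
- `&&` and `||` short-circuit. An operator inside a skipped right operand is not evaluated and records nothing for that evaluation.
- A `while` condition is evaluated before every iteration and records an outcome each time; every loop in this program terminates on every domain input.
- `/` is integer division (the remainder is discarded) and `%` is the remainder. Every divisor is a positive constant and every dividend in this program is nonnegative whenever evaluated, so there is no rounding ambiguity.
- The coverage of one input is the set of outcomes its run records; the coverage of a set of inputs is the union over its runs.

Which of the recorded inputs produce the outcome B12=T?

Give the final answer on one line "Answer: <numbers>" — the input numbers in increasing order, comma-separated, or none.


input #1 (d=-1, s=2): covers B12=T
input #2 (d=1, s=2): misses B12=T
input #3 (d=-1, s=6): covers B12=T
input #4 (d=1, s=3): misses B12=T
input #5 (d=0, s=3): misses B12=T
Answer: 1, 3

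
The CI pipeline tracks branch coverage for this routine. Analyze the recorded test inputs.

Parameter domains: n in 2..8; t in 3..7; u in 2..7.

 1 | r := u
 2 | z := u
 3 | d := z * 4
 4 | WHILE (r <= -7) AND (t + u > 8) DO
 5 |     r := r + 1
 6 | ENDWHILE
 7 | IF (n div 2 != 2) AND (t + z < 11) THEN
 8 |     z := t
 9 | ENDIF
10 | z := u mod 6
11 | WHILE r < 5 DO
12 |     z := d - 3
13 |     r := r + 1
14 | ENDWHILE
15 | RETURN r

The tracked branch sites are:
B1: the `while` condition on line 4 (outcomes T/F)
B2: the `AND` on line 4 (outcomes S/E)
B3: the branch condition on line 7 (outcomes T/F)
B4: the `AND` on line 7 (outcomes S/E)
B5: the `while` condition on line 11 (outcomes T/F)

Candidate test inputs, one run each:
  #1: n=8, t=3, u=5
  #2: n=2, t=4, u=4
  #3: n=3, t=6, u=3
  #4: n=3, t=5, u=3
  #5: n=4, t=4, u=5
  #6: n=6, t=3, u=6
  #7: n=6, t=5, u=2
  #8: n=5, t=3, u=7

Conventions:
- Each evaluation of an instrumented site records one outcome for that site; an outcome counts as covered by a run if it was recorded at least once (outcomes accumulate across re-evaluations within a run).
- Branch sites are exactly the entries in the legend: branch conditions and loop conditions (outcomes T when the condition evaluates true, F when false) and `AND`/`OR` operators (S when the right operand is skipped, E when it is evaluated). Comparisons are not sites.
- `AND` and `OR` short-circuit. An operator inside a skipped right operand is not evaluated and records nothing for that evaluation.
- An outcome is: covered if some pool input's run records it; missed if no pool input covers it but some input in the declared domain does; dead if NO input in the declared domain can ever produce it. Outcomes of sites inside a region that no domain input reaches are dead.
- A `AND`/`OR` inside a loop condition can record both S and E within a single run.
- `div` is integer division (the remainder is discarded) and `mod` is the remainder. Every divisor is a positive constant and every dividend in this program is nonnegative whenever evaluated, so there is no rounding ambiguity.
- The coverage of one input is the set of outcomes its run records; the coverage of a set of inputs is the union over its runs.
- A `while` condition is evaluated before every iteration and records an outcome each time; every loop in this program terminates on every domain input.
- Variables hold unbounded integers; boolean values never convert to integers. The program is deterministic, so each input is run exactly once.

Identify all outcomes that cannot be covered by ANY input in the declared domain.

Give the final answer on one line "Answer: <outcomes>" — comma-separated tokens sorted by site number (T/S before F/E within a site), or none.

sweeping the full domain (210 inputs) for each outcome:
  B1=T: unreachable across the whole domain -> dead
  B2=E: unreachable across the whole domain -> dead
  reachable outcomes have witnesses, e.g. B1=F (e.g. n=2, t=3, u=2), B2=S (e.g. n=2, t=3, u=2), B3=T (e.g. n=2, t=3, u=2), B3=F (e.g. n=2, t=4, u=7)

Answer: B1=T, B2=E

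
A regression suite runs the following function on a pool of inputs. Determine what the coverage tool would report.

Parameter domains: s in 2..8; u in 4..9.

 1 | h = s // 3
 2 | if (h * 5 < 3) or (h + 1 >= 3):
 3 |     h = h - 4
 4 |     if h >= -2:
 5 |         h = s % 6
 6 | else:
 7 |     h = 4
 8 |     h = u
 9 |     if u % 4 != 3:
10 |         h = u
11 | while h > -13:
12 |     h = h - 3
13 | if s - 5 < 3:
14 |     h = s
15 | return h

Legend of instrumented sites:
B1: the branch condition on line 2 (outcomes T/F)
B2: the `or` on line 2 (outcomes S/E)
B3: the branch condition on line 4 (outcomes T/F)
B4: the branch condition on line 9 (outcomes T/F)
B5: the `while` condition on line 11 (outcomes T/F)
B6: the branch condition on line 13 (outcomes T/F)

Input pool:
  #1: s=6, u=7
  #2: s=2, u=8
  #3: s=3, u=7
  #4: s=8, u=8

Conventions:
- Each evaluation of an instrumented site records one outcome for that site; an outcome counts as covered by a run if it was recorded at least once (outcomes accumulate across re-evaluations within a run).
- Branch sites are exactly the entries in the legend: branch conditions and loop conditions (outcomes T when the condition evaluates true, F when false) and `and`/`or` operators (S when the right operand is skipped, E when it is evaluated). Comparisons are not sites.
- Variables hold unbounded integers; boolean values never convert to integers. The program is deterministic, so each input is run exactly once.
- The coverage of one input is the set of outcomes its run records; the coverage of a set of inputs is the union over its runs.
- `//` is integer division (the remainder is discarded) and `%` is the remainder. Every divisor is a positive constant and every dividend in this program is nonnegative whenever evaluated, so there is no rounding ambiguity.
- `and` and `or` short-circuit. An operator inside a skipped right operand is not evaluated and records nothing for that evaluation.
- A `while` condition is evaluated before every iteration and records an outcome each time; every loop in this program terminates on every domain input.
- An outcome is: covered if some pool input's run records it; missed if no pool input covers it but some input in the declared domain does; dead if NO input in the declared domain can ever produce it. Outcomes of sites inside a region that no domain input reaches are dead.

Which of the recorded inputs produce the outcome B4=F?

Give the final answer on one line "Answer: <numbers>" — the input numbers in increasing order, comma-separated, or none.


input #1 (s=6, u=7): does not record B4=F
input #2 (s=2, u=8): does not record B4=F
input #3 (s=3, u=7): records B4=F
input #4 (s=8, u=8): does not record B4=F
Answer: 3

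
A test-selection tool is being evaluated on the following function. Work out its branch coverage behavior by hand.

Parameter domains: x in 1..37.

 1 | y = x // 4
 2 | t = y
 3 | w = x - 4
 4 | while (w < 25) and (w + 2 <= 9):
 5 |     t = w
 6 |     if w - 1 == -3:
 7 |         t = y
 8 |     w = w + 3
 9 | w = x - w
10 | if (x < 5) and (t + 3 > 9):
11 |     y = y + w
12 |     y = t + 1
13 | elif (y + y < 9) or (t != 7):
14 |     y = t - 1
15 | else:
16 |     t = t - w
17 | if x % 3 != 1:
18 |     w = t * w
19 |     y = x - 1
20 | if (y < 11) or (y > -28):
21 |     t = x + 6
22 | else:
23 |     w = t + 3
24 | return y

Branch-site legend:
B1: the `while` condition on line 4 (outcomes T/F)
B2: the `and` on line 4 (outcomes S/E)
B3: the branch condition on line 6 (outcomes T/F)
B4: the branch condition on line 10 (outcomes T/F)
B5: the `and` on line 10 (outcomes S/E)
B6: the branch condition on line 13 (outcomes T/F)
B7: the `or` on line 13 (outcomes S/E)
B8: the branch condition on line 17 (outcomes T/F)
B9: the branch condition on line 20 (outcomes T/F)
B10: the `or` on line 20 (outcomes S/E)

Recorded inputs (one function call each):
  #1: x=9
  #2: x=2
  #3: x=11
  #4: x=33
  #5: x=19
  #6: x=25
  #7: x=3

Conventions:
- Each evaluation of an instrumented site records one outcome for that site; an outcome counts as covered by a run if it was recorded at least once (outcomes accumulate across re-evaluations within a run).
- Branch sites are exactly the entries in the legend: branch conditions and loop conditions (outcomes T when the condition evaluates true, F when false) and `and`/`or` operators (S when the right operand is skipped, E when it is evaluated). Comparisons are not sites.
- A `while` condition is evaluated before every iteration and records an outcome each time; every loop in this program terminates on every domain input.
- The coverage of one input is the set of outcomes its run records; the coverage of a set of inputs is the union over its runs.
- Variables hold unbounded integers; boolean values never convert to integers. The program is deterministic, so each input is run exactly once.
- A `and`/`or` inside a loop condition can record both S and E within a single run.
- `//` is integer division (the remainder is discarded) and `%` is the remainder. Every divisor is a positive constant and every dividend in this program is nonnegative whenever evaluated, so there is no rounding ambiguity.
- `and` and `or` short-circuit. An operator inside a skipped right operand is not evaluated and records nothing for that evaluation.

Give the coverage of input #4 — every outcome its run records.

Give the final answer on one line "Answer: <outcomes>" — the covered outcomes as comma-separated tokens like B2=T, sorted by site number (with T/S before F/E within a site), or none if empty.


Simulating input #4 (x=33) step by step:
  B2->S, B1->F, B5->S, B4->F, B7->E, B6->T, B8->T, B10->E, B9->T
as a set, this run covers: B1=F, B2=S, B4=F, B5=S, B6=T, B7=E, B8=T, B9=T, B10=E
Answer: B1=F, B2=S, B4=F, B5=S, B6=T, B7=E, B8=T, B9=T, B10=E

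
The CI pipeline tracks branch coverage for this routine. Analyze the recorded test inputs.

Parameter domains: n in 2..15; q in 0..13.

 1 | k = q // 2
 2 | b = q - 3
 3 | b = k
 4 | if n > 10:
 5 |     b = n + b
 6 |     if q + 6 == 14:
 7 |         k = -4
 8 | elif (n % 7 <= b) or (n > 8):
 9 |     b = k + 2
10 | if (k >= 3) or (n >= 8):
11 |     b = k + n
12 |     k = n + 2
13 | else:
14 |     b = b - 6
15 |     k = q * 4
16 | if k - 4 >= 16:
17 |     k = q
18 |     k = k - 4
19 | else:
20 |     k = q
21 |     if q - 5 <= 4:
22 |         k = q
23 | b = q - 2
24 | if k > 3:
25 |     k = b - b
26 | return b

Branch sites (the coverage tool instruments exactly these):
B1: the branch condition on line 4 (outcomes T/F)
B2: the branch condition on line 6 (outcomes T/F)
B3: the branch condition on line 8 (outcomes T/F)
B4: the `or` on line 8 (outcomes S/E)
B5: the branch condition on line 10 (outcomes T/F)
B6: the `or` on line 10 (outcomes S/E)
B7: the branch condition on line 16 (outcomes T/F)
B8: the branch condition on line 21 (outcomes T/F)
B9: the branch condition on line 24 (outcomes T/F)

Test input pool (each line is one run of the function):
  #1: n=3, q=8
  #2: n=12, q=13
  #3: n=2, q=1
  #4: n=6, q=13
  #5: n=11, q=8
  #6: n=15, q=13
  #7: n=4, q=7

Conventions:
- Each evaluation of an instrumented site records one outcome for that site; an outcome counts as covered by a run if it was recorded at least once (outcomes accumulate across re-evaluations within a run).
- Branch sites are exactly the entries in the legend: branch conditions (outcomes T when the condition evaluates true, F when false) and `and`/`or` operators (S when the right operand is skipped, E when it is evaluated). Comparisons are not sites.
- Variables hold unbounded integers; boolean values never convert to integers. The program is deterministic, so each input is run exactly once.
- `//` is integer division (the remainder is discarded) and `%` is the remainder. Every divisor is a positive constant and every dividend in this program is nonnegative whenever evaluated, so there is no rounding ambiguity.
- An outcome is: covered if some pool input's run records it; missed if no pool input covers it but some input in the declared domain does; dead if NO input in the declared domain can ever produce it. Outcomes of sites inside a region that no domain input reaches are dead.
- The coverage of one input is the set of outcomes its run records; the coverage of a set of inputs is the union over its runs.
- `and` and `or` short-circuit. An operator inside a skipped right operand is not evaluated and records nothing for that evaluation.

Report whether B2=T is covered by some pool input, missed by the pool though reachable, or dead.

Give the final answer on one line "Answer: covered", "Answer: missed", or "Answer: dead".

B2=T is recorded by pool input(s) 5 -> covered

Answer: covered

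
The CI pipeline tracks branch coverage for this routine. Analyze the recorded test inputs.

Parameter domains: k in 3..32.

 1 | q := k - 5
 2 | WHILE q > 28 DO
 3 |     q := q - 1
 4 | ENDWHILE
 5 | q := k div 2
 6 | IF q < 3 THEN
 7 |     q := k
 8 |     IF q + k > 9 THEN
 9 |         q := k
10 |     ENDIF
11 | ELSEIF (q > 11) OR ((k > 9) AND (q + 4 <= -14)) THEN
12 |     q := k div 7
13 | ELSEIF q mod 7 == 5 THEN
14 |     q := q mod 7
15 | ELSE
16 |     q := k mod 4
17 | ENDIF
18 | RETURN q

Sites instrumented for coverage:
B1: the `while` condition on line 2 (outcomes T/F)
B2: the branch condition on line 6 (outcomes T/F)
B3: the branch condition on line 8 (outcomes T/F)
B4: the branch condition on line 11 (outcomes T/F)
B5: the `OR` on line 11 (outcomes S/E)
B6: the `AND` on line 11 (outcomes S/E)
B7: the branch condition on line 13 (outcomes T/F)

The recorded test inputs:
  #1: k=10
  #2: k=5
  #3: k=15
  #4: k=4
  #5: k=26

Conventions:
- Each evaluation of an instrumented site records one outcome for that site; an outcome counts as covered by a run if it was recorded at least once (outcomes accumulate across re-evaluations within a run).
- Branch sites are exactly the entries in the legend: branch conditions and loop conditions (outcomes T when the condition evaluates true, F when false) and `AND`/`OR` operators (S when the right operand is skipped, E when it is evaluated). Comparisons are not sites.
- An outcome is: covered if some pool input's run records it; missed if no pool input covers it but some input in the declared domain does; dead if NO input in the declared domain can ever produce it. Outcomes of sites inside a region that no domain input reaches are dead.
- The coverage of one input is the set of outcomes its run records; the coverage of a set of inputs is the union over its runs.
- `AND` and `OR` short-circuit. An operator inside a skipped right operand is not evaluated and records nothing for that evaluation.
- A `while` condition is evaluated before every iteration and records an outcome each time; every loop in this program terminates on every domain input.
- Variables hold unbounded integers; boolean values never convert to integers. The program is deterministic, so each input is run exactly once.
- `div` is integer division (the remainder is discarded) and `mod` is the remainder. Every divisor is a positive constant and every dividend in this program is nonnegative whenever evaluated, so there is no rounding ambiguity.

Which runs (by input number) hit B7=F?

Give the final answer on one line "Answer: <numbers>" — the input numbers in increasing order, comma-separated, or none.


input #1 (k=10): does not produce B7=F
input #2 (k=5): does not produce B7=F
input #3 (k=15): produces B7=F
input #4 (k=4): does not produce B7=F
input #5 (k=26): does not produce B7=F
Answer: 3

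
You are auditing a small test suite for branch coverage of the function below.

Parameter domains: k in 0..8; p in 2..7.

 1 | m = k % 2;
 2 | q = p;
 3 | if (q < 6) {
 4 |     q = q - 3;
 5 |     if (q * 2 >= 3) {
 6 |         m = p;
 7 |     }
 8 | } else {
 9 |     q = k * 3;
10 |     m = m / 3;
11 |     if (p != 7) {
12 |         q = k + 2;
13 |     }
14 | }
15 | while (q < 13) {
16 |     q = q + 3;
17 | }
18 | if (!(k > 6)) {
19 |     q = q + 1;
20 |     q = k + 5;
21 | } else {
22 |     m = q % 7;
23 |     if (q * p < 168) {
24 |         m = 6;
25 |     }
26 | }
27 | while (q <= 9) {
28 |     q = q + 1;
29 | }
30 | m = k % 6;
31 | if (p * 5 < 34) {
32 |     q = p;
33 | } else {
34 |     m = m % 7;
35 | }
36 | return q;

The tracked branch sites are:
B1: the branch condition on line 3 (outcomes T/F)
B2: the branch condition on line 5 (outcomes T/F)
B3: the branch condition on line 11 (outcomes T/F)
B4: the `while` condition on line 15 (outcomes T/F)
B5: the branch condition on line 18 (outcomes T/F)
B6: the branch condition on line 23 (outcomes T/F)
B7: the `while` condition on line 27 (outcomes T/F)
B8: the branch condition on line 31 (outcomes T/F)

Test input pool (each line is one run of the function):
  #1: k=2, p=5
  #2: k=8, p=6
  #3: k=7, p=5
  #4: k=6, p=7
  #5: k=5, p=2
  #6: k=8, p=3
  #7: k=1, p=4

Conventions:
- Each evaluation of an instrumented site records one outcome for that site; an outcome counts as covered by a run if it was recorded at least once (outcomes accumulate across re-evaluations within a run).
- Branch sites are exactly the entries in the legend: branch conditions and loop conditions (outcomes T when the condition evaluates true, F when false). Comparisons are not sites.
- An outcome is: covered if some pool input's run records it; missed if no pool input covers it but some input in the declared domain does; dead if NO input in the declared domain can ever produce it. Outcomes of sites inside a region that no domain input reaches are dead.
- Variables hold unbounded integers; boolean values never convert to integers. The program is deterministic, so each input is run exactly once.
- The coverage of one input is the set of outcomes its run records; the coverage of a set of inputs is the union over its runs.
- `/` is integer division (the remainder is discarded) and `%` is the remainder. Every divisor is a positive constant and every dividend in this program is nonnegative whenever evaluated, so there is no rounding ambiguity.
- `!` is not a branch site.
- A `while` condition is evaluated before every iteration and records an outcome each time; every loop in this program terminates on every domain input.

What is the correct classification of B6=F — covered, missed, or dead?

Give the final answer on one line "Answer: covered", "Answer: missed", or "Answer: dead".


no pool input records B6=F
but domain input (k=8, p=7) does record it -> reachable, so missed
Answer: missed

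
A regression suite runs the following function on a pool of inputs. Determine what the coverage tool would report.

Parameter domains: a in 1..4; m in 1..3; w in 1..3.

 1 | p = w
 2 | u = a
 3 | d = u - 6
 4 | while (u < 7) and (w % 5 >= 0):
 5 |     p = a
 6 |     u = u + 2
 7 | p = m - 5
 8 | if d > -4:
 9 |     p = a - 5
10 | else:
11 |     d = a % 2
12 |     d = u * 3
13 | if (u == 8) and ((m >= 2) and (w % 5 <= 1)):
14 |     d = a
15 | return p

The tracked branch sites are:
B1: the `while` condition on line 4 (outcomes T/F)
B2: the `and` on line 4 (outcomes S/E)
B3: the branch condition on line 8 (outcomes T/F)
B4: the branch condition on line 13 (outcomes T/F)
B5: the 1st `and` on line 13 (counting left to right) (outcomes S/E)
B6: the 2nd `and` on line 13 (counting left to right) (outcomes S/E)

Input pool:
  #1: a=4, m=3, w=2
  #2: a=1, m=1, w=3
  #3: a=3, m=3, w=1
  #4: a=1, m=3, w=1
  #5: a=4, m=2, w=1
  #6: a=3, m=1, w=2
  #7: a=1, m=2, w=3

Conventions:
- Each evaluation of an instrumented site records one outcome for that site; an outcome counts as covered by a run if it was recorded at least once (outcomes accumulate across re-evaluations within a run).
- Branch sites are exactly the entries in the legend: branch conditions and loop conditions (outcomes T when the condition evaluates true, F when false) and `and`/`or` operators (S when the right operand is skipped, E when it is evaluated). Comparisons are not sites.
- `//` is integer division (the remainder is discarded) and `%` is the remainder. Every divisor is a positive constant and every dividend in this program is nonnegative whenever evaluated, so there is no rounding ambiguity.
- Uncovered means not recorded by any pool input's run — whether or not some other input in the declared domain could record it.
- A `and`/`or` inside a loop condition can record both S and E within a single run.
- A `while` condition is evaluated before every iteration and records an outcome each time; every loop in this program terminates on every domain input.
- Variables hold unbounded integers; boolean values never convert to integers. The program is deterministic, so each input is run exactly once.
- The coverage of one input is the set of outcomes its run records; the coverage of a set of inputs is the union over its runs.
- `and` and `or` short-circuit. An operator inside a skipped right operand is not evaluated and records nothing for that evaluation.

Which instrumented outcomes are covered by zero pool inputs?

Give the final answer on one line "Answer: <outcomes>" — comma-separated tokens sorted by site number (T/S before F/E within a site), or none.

input #1 (a=4, m=3, w=2): covers B1=T, B1=F, B2=S, B2=E, B3=T, B4=F, B5=E, B6=E
input #2 (a=1, m=1, w=3): covers B1=T, B1=F, B2=S, B2=E, B3=F, B4=F, B5=S
input #3 (a=3, m=3, w=1): covers B1=T, B1=F, B2=S, B2=E, B3=T, B4=F, B5=S
input #4 (a=1, m=3, w=1): covers B1=T, B1=F, B2=S, B2=E, B3=F, B4=F, B5=S
input #5 (a=4, m=2, w=1): covers B1=T, B1=F, B2=S, B2=E, B3=T, B4=T, B5=E, B6=E
input #6 (a=3, m=1, w=2): covers B1=T, B1=F, B2=S, B2=E, B3=T, B4=F, B5=S
input #7 (a=1, m=2, w=3): covers B1=T, B1=F, B2=S, B2=E, B3=F, B4=F, B5=S
union over the pool: B1=T, B1=F, B2=S, B2=E, B3=T, B3=F, B4=T, B4=F, B5=S, B5=E, B6=E
uncovered (1 of 12): B6=S

Answer: B6=S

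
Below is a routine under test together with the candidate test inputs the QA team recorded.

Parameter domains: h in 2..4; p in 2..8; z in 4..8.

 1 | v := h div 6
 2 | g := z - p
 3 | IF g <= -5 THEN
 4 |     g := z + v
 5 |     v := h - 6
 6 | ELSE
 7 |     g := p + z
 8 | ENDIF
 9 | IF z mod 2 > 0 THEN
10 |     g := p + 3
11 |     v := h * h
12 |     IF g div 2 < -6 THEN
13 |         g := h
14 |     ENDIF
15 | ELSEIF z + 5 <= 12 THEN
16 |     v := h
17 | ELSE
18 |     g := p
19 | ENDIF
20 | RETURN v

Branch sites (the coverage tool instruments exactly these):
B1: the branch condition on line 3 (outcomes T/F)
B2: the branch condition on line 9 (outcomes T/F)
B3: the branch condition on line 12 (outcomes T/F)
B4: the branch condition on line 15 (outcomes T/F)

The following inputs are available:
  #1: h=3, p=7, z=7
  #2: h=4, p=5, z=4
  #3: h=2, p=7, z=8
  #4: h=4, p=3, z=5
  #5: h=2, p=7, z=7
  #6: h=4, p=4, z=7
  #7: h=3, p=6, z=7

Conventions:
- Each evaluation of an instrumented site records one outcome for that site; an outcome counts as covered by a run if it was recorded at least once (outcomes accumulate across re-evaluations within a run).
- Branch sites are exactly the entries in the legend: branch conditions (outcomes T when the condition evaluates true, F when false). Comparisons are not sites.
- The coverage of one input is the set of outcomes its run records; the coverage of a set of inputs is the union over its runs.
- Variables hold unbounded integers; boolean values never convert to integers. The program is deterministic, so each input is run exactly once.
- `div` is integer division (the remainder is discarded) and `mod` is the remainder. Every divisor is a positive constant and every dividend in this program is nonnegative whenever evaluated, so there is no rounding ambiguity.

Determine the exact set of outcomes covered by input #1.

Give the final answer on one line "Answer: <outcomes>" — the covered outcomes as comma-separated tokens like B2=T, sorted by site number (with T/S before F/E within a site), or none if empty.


Tracing the run of input #1 (h=3, p=7, z=7):
  B1->F, B2->T, B3->F
collecting distinct outcomes: B1=F, B2=T, B3=F
Answer: B1=F, B2=T, B3=F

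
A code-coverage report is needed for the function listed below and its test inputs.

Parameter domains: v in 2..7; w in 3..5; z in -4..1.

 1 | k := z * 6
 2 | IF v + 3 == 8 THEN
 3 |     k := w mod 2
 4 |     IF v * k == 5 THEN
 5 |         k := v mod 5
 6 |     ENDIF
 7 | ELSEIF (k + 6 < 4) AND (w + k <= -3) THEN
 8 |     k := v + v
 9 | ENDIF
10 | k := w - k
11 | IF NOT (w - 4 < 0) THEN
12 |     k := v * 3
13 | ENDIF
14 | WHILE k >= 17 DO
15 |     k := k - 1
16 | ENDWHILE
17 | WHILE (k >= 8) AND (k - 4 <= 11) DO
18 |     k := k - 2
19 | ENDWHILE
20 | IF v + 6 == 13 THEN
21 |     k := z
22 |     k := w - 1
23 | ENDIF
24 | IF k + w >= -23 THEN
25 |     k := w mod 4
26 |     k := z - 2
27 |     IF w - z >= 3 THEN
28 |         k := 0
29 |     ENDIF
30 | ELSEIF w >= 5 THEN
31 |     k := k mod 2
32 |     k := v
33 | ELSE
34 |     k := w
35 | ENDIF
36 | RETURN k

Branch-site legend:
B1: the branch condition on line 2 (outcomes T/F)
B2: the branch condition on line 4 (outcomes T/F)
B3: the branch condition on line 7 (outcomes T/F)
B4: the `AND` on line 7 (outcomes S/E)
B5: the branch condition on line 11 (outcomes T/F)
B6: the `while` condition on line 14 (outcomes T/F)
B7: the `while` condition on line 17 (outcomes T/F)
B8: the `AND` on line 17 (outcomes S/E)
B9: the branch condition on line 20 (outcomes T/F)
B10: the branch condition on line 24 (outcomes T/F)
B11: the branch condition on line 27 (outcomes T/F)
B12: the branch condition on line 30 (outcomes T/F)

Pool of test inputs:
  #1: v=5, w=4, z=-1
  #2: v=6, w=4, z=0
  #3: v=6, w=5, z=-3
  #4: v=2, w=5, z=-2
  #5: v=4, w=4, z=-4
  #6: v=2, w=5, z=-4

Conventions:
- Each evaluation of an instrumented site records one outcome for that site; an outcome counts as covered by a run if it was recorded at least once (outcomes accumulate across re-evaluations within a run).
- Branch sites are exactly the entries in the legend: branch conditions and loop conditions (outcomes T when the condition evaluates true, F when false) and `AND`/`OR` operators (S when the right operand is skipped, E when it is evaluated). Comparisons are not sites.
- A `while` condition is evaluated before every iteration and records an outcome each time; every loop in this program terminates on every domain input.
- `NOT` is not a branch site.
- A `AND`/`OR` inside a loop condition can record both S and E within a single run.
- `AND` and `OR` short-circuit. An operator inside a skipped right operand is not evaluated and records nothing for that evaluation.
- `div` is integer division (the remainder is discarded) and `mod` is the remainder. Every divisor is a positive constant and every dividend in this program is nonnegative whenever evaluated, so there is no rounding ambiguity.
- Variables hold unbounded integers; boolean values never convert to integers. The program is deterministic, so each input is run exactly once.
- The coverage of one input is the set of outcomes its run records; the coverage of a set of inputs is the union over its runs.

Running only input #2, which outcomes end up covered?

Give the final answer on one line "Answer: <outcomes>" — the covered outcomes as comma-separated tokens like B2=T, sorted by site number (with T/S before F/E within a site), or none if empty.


Simulating input #2 (v=6, w=4, z=0) step by step:
  B1->F, B4->S, B3->F, B5->T, B6->T, B6->T, B6->F, B8->E, B7->F, B9->F
  B10->T, B11->T
distinct outcomes covered: B1=F, B3=F, B4=S, B5=T, B6=T, B6=F, B7=F, B8=E, B9=F, B10=T, B11=T
Answer: B1=F, B3=F, B4=S, B5=T, B6=T, B6=F, B7=F, B8=E, B9=F, B10=T, B11=T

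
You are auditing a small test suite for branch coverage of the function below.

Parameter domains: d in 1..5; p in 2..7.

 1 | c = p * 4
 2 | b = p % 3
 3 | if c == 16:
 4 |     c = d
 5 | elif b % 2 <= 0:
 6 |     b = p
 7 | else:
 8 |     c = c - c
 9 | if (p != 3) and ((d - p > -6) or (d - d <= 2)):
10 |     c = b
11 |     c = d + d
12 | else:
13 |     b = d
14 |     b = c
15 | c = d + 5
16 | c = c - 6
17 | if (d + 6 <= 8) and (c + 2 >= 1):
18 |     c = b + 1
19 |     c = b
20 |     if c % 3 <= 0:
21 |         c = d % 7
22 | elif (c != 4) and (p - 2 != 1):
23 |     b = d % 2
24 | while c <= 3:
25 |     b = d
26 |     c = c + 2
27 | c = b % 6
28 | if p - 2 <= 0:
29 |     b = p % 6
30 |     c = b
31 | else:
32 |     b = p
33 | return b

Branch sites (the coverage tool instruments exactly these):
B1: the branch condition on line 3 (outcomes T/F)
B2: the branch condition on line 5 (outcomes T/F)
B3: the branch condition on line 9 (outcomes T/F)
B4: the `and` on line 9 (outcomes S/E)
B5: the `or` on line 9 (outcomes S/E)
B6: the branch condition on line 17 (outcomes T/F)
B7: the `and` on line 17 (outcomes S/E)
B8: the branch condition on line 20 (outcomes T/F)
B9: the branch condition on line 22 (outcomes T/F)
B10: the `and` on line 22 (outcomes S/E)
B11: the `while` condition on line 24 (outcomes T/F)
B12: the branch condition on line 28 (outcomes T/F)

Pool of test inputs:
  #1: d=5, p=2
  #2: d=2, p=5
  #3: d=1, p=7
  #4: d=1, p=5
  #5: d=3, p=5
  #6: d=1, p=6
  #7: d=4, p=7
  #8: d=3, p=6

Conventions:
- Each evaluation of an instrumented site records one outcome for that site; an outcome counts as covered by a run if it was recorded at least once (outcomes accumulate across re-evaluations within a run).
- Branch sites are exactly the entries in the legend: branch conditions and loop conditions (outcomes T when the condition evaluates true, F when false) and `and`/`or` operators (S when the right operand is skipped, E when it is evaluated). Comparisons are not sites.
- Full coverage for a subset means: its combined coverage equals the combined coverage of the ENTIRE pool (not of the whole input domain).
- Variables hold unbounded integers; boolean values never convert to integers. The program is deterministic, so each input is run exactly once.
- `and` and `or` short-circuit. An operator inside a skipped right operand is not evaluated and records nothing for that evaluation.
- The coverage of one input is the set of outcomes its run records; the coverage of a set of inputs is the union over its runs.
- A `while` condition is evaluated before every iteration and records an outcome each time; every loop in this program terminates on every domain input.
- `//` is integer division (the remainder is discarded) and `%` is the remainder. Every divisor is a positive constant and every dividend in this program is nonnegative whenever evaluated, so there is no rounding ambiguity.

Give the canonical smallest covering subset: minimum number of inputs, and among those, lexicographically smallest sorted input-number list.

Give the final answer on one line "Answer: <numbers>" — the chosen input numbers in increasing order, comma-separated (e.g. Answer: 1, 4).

#1 (d=5, p=2) -> B1->F, B2->T, B4->E, B5->S, B3->T, B7->S, B6->F, B10->S, B9->F, B11->F, B12->T; covered: B1=F, B2=T, B3=T, B4=E, B5=S, B6=F, B7=S, B9=F, B10=S, B11=F, B12=T
#2 (d=2, p=5) -> B1->F, B2->T, B4->E, B5->S, B3->T, B7->E, B6->T, B8->F, B11->F, B12->F; covered: B1=F, B2=T, B3=T, B4=E, B5=S, B6=T, B7=E, B8=F, B11=F, B12=F
#3 (d=1, p=7) -> B1->F, B2->F, B4->E, B5->E, B3->T, B7->E, B6->T, B8->F, B11->T, B11->T, B11->F, B12->F; covered: B1=F, B2=F, B3=T, B4=E, B5=E, B6=T, B7=E, B8=F, B11=T, B11=F, B12=F
#4 (d=1, p=5) -> B1->F, B2->T, B4->E, B5->S, B3->T, B7->E, B6->T, B8->F, B11->F, B12->F; covered: B1=F, B2=T, B3=T, B4=E, B5=S, B6=T, B7=E, B8=F, B11=F, B12=F
#5 (d=3, p=5) -> B1->F, B2->T, B4->E, B5->S, B3->T, B7->S, B6->F, B10->E, B9->T, B11->T, B11->F, B12->F; covered: B1=F, B2=T, B3=T, B4=E, B5=S, B6=F, B7=S, B9=T, B10=E, B11=T, B11=F, B12=F
#6 (d=1, p=6) -> B1->F, B2->T, B4->E, B5->S, B3->T, B7->E, B6->T, B8->T, B11->T, B11->T, B11->F, B12->F; covered: B1=F, B2=T, B3=T, B4=E, B5=S, B6=T, B7=E, B8=T, B11=T, B11=F, B12=F
#7 (d=4, p=7) -> B1->F, B2->F, B4->E, B5->S, B3->T, B7->S, B6->F, B10->E, B9->T, B11->T, B11->F, B12->F; covered: B1=F, B2=F, B3=T, B4=E, B5=S, B6=F, B7=S, B9=T, B10=E, B11=T, B11=F, B12=F
#8 (d=3, p=6) -> B1->F, B2->T, B4->E, B5->S, B3->T, B7->S, B6->F, B10->E, B9->T, B11->T, B11->F, B12->F; covered: B1=F, B2=T, B3=T, B4=E, B5=S, B6=F, B7=S, B9=T, B10=E, B11=T, B11=F, B12=F
pool-wide coverage (21 outcomes): B1=F, B2=T, B2=F, B3=T, B4=E, B5=S, B5=E, B6=T, B6=F, B7=S, B7=E, B8=T, B8=F, B9=T, B9=F, B10=S, B10=E, B11=T, B11=F, B12=T, B12=F
no size-1 subset reaches all 21 outcomes (best union: 12/21)
no size-2 subset reaches all 21 outcomes (best union: 18/21)
no size-3 subset reaches all 21 outcomes (best union: 20/21)
inputs {1, 3, 5, 6} (size 4) cover everything; no size-4 subset with a lexicographically smaller index list covers all 21

Answer: 1, 3, 5, 6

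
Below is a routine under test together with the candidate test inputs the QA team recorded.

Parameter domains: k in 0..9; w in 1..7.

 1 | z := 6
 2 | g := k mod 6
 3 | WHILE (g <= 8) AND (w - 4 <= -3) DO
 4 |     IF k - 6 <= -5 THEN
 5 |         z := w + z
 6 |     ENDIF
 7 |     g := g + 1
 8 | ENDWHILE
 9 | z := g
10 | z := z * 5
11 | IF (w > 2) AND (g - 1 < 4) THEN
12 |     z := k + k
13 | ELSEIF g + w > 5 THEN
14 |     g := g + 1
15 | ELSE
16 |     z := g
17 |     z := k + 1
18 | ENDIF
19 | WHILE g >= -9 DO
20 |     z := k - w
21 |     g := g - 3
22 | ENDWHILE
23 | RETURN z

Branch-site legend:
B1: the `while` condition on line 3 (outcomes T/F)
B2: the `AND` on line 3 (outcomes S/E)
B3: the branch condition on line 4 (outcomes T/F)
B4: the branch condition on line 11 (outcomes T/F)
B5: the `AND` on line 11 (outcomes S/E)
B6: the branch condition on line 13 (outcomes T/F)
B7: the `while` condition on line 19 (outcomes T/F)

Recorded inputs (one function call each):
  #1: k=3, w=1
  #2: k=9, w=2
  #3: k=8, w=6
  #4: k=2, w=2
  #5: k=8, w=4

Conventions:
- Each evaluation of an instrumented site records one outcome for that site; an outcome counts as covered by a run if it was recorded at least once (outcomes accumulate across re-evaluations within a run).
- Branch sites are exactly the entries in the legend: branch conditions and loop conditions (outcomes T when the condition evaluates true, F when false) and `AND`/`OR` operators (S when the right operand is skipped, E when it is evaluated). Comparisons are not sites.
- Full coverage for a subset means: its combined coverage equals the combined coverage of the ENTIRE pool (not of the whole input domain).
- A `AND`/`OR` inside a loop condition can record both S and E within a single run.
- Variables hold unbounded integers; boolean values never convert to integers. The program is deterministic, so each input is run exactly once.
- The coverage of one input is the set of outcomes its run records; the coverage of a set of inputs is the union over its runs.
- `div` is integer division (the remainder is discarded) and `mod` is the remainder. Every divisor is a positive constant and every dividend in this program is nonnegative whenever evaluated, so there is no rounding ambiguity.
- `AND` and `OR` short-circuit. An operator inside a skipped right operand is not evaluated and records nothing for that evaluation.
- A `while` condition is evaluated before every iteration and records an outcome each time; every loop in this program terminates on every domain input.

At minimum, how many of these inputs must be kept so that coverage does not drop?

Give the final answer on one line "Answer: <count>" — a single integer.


#1 (k=3, w=1) -> covered: B1=T, B1=F, B2=S, B2=E, B3=F, B4=F, B5=S, B6=T, B7=T, B7=F
#2 (k=9, w=2) -> covered: B1=F, B2=E, B4=F, B5=S, B6=F, B7=T, B7=F
#3 (k=8, w=6) -> covered: B1=F, B2=E, B4=T, B5=E, B7=T, B7=F
#4 (k=2, w=2) -> covered: B1=F, B2=E, B4=F, B5=S, B6=F, B7=T, B7=F
#5 (k=8, w=4) -> covered: B1=F, B2=E, B4=T, B5=E, B7=T, B7=F
union over all inputs: B1=T, B1=F, B2=S, B2=E, B3=F, B4=T, B4=F, B5=S, B5=E, B6=T, B6=F, B7=T, B7=F (13 outcomes)
checked all size-1 subsets: none covers 13 outcomes (max 10/13)
checked all size-2 subsets: none covers 13 outcomes (max 12/13)
at size 3, {1, 2, 3} reaches all 13 outcomes; every lexicographically earlier size-3 subset fails
Answer: 3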